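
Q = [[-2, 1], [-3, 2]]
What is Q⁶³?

[[-2, 1], [-3, 2]]

Q² = I (check: tr Q = 0 and det Q = -1), so Q⁶³ = Q since 63 is odd.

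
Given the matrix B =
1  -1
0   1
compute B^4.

[[1, -4], [0, 1]]

B = I + N where N = [[0, -1], [0, 0]] is strictly upper-triangular, so N^2 = 0.
(I + N)^4 = I + 4·N = [[1, -4], [0, 1]].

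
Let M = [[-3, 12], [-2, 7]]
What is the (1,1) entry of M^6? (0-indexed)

tr M = 4 and det M = 3, so the characteristic polynomial is λ² − (4)λ + (3) with roots 1 and 3.
Eigenvectors give P = [[3, -2], [1, -1]] with P⁻¹ = [[1, -2], [1, -3]], and M = P·diag(1, 3)·P⁻¹.
Then M^6 = P·diag(1, 729)·P⁻¹ = [[3, -1458], [1, -729]] · [[1, -2], [1, -3]] = [[-1455, 4368], [-728, 2185]].

2185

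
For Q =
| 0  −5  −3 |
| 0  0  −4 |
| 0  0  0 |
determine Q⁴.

Q is strictly triangular, hence nilpotent: Q³ = 0, so Q⁴ = 0.

[[0, 0, 0], [0, 0, 0], [0, 0, 0]]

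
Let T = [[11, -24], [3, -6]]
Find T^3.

[[179, -456], [57, -144]]

tr T = 5 and det T = 6, so the characteristic polynomial is λ² − (5)λ + (6) with roots 3 and 2.
Eigenvectors give P = [[3, -8], [1, -3]] with P⁻¹ = [[3, -8], [1, -3]], and T = P·diag(3, 2)·P⁻¹.
Then T^3 = P·diag(27, 8)·P⁻¹ = [[81, -64], [27, -24]] · [[3, -8], [1, -3]] = [[179, -456], [57, -144]].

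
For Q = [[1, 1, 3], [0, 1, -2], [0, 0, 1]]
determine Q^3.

[[1, 3, 3], [0, 1, -6], [0, 0, 1]]

Q = I + N where N = [[0, 1, 3], [0, 0, -2], [0, 0, 0]] is strictly upper-triangular, so N^3 = 0.
(I + N)^3 = I + 3·N + 3·N^2 = [[1, 3, 3], [0, 1, -6], [0, 0, 1]].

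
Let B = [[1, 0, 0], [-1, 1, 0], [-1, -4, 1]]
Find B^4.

B = I + N where N = [[0, 0, 0], [-1, 0, 0], [-1, -4, 0]] is strictly lower-triangular, so N^3 = 0.
(I + N)^4 = I + 4·N + 6·N^2 = [[1, 0, 0], [-4, 1, 0], [20, -16, 1]].

[[1, 0, 0], [-4, 1, 0], [20, -16, 1]]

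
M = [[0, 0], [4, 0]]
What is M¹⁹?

[[0, 0], [0, 0]]

M is strictly triangular, hence nilpotent: M² = 0, so M¹⁹ = 0.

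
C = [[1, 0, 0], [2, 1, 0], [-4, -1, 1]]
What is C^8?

[[1, 0, 0], [16, 1, 0], [-88, -8, 1]]

C = I + N where N = [[0, 0, 0], [2, 0, 0], [-4, -1, 0]] is strictly lower-triangular, so N^3 = 0.
(I + N)^8 = I + 8·N + 28·N^2 = [[1, 0, 0], [16, 1, 0], [-88, -8, 1]].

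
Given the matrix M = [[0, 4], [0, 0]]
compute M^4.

[[0, 0], [0, 0]]

M is strictly triangular, hence nilpotent: M^2 = 0, so M^4 = 0.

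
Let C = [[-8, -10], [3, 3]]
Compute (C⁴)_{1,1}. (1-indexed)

tr C = -5 and det C = 6, so the characteristic polynomial is λ² − (-5)λ + (6) with roots -3 and -2.
Eigenvectors give P = [[-2, 5], [1, -3]] with P⁻¹ = [[-3, -5], [-1, -2]], and C = P·diag(-3, -2)·P⁻¹.
Then C⁴ = P·diag(81, 16)·P⁻¹ = [[-162, 80], [81, -48]] · [[-3, -5], [-1, -2]] = [[406, 650], [-195, -309]].

406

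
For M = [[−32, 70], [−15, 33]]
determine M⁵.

tr M = 1 and det M = −6, so the characteristic polynomial is λ² − (1)λ + (−6) with roots −2 and 3.
Eigenvectors give P = [[−7, −2], [−3, −1]] with P⁻¹ = [[−1, 2], [3, −7]], and M = P·diag(−2, 3)·P⁻¹.
Then M⁵ = P·diag(−32, 243)·P⁻¹ = [[224, −486], [96, −243]] · [[−1, 2], [3, −7]] = [[−1682, 3850], [−825, 1893]].

[[−1682, 3850], [−825, 1893]]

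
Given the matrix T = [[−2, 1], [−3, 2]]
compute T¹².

[[1, 0], [0, 1]]

T² = I (check: tr T = 0 and det T = −1), so T¹² = I since 12 is even.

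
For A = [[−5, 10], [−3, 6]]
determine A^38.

[[−5, 10], [−3, 6]]

A² = A (a projection; rank 1, trace 1), so A^38 = A.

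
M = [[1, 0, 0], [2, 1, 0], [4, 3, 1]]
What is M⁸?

M = I + N where N = [[0, 0, 0], [2, 0, 0], [4, 3, 0]] is strictly lower-triangular, so N³ = 0.
(I + N)⁸ = I + 8·N + 28·N² = [[1, 0, 0], [16, 1, 0], [200, 24, 1]].

[[1, 0, 0], [16, 1, 0], [200, 24, 1]]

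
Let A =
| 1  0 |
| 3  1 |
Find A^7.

A = I + N where N = [[0, 0], [3, 0]] is strictly lower-triangular, so N^2 = 0.
(I + N)^7 = I + 7·N = [[1, 0], [21, 1]].

[[1, 0], [21, 1]]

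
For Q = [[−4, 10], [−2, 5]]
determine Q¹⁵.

Q² = Q (a projection; rank 1, trace 1), so Q¹⁵ = Q.

[[−4, 10], [−2, 5]]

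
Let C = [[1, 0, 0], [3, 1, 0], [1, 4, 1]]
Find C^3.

C = I + N where N = [[0, 0, 0], [3, 0, 0], [1, 4, 0]] is strictly lower-triangular, so N^3 = 0.
(I + N)^3 = I + 3·N + 3·N^2 = [[1, 0, 0], [9, 1, 0], [39, 12, 1]].

[[1, 0, 0], [9, 1, 0], [39, 12, 1]]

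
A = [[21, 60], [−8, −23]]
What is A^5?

tr A = −2 and det A = −3, so the characteristic polynomial is λ² − (−2)λ + (−3) with roots −3 and 1.
Eigenvectors give P = [[5, −3], [−2, 1]] with P⁻¹ = [[−1, −3], [−2, −5]], and A = P·diag(−3, 1)·P⁻¹.
Then A^5 = P·diag(−243, 1)·P⁻¹ = [[−1215, −3], [486, 1]] · [[−1, −3], [−2, −5]] = [[1221, 3660], [−488, −1463]].

[[1221, 3660], [−488, −1463]]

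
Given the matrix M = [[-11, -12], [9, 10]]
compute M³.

tr M = -1 and det M = -2, so the characteristic polynomial is λ² − (-1)λ + (-2) with roots -2 and 1.
Eigenvectors give P = [[4, -1], [-3, 1]] with P⁻¹ = [[1, 1], [3, 4]], and M = P·diag(-2, 1)·P⁻¹.
Then M³ = P·diag(-8, 1)·P⁻¹ = [[-32, -1], [24, 1]] · [[1, 1], [3, 4]] = [[-35, -36], [27, 28]].

[[-35, -36], [27, 28]]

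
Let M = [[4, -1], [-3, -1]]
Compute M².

[[19, -3], [-9, 4]]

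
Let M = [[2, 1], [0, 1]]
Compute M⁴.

[[16, 15], [0, 1]]

M² = [[4, 3], [0, 1]]
M³ = [[8, 7], [0, 1]]
M⁴ = [[16, 15], [0, 1]]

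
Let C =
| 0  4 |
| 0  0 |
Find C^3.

[[0, 0], [0, 0]]

C is strictly triangular, hence nilpotent: C^2 = 0, so C^3 = 0.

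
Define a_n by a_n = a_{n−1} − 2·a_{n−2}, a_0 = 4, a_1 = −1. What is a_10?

With companion matrix B = [[1, −2], [1, 0]], [a_n, a_{n−1}]ᵀ = B·[a_{n−1}, a_{n−2}]ᵀ, so [a_10, a_9]ᵀ = B⁹·[a_1, a_0]ᵀ.
B⁹ = [[−11, 34], [−17, 6]], giving [a_10, a_9]ᵀ = [[147], [41]].

147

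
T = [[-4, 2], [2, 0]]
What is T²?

[[20, -8], [-8, 4]]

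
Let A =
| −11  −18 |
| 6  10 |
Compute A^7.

[[−515, −774], [258, 388]]

tr A = −1 and det A = −2, so the characteristic polynomial is λ² − (−1)λ + (−2) with roots 1 and −2.
Eigenvectors give P = [[−3, −2], [2, 1]] with P⁻¹ = [[1, 2], [−2, −3]], and A = P·diag(1, −2)·P⁻¹.
Then A^7 = P·diag(1, −128)·P⁻¹ = [[−3, 256], [2, −128]] · [[1, 2], [−2, −3]] = [[−515, −774], [258, 388]].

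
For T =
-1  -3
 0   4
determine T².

[[1, -9], [0, 16]]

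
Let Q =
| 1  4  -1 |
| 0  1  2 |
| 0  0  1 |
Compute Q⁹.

Q = I + N where N = [[0, 4, -1], [0, 0, 2], [0, 0, 0]] is strictly upper-triangular, so N³ = 0.
(I + N)⁹ = I + 9·N + 36·N² = [[1, 36, 279], [0, 1, 18], [0, 0, 1]].

[[1, 36, 279], [0, 1, 18], [0, 0, 1]]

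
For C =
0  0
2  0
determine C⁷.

[[0, 0], [0, 0]]

C is strictly triangular, hence nilpotent: C² = 0, so C⁷ = 0.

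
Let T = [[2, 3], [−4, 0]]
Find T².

[[−8, 6], [−8, −12]]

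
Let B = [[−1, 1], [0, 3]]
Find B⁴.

[[1, 20], [0, 81]]

B² = [[1, 2], [0, 9]]
B³ = [[−1, 7], [0, 27]]
B⁴ = [[1, 20], [0, 81]]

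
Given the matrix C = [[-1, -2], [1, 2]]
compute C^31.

[[-1, -2], [1, 2]]

C² = C (a projection; rank 1, trace 1), so C^31 = C.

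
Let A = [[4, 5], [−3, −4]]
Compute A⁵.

[[4, 5], [−3, −4]]

A² = I (check: tr A = 0 and det A = −1), so A⁵ = A since 5 is odd.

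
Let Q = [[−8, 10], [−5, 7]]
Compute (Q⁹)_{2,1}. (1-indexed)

tr Q = −1 and det Q = −6, so the characteristic polynomial is λ² − (−1)λ + (−6) with roots −3 and 2.
Eigenvectors give P = [[2, 1], [1, 1]] with P⁻¹ = [[1, −1], [−1, 2]], and Q = P·diag(−3, 2)·P⁻¹.
Then Q⁹ = P·diag(−19683, 512)·P⁻¹ = [[−39366, 512], [−19683, 512]] · [[1, −1], [−1, 2]] = [[−39878, 40390], [−20195, 20707]].

−20195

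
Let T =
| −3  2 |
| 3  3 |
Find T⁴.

T² = [[15, 0], [0, 15]]
T³ = [[−45, 30], [45, 45]]
T⁴ = [[225, 0], [0, 225]]

[[225, 0], [0, 225]]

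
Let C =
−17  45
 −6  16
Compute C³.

tr C = −1 and det C = −2, so the characteristic polynomial is λ² − (−1)λ + (−2) with roots 1 and −2.
Eigenvectors give P = [[−5, 3], [−2, 1]] with P⁻¹ = [[1, −3], [2, −5]], and C = P·diag(1, −2)·P⁻¹.
Then C³ = P·diag(1, −8)·P⁻¹ = [[−5, −24], [−2, −8]] · [[1, −3], [2, −5]] = [[−53, 135], [−18, 46]].

[[−53, 135], [−18, 46]]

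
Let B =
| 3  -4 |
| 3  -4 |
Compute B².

[[-3, 4], [-3, 4]]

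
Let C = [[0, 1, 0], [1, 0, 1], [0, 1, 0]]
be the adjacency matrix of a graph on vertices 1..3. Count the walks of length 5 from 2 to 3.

4

The number of length-5 walks from vertex 2 to vertex 3 is entry (2,3) of C⁵, where C is the adjacency matrix.
C² = [[1, 0, 1], [0, 2, 0], [1, 0, 1]]
C³ = [[0, 2, 0], [2, 0, 2], [0, 2, 0]]
C⁴ = [[2, 0, 2], [0, 4, 0], [2, 0, 2]]
C⁵ = [[0, 4, 0], [4, 0, 4], [0, 4, 0]]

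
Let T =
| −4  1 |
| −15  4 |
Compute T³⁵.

T² = I (check: tr T = 0 and det T = −1), so T³⁵ = T since 35 is odd.

[[−4, 1], [−15, 4]]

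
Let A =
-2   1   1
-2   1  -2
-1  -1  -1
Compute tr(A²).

4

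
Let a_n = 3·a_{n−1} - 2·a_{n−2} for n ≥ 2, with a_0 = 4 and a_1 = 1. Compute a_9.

With companion matrix B = [[3, -2], [1, 0]], [a_n, a_{n−1}]ᵀ = B·[a_{n−1}, a_{n−2}]ᵀ, so [a_9, a_8]ᵀ = B^8·[a_1, a_0]ᵀ.
B^8 = [[511, -510], [255, -254]], giving [a_9, a_8]ᵀ = [[-1529], [-761]].

-1529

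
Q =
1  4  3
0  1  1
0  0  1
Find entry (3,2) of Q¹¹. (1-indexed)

Q = I + N where N = [[0, 4, 3], [0, 0, 1], [0, 0, 0]] is strictly upper-triangular, so N³ = 0.
(I + N)¹¹ = I + 11·N + 55·N² = [[1, 44, 253], [0, 1, 11], [0, 0, 1]].

0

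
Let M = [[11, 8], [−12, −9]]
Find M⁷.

[[6563, 4376], [−6564, −4377]]

tr M = 2 and det M = −3, so the characteristic polynomial is λ² − (2)λ + (−3) with roots 3 and −1.
Eigenvectors give P = [[−1, −2], [1, 3]] with P⁻¹ = [[−3, −2], [1, 1]], and M = P·diag(3, −1)·P⁻¹.
Then M⁷ = P·diag(2187, −1)·P⁻¹ = [[−2187, 2], [2187, −3]] · [[−3, −2], [1, 1]] = [[6563, 4376], [−6564, −4377]].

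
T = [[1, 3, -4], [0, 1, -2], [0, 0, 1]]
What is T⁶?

T = I + N where N = [[0, 3, -4], [0, 0, -2], [0, 0, 0]] is strictly upper-triangular, so N³ = 0.
(I + N)⁶ = I + 6·N + 15·N² = [[1, 18, -114], [0, 1, -12], [0, 0, 1]].

[[1, 18, -114], [0, 1, -12], [0, 0, 1]]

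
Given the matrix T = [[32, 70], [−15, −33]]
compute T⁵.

tr T = −1 and det T = −6, so the characteristic polynomial is λ² − (−1)λ + (−6) with roots 2 and −3.
Eigenvectors give P = [[7, −2], [−3, 1]] with P⁻¹ = [[1, 2], [3, 7]], and T = P·diag(2, −3)·P⁻¹.
Then T⁵ = P·diag(32, −243)·P⁻¹ = [[224, 486], [−96, −243]] · [[1, 2], [3, 7]] = [[1682, 3850], [−825, −1893]].

[[1682, 3850], [−825, −1893]]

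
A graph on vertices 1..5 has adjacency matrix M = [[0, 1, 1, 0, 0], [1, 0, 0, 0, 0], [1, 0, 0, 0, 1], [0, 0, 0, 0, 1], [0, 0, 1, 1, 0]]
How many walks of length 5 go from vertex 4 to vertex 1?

4

The number of length-5 walks from vertex 4 to vertex 1 is entry (4,1) of M⁵, where M is the adjacency matrix.
M² = [[2, 0, 0, 0, 1], [0, 1, 1, 0, 0], [0, 1, 2, 1, 0], [0, 0, 1, 1, 0], [1, 0, 0, 0, 2]]
M³ = [[0, 2, 3, 1, 0], [2, 0, 0, 0, 1], [3, 0, 0, 0, 3], [1, 0, 0, 0, 2], [0, 1, 3, 2, 0]]
M⁴ = [[5, 0, 0, 0, 4], [0, 2, 3, 1, 0], [0, 3, 6, 3, 0], [0, 1, 3, 2, 0], [4, 0, 0, 0, 5]]
M⁵ = [[0, 5, 9, 4, 0], [5, 0, 0, 0, 4], [9, 0, 0, 0, 9], [4, 0, 0, 0, 5], [0, 4, 9, 5, 0]]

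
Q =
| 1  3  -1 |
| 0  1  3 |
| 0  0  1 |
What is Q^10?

Q = I + N where N = [[0, 3, -1], [0, 0, 3], [0, 0, 0]] is strictly upper-triangular, so N^3 = 0.
(I + N)^10 = I + 10·N + 45·N^2 = [[1, 30, 395], [0, 1, 30], [0, 0, 1]].

[[1, 30, 395], [0, 1, 30], [0, 0, 1]]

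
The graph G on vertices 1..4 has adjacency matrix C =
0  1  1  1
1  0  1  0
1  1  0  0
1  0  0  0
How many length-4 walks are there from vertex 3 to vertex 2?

6

The number of length-4 walks from vertex 3 to vertex 2 is entry (3,2) of C⁴, where C is the adjacency matrix.
C² = [[3, 1, 1, 0], [1, 2, 1, 1], [1, 1, 2, 1], [0, 1, 1, 1]]
C³ = [[2, 4, 4, 3], [4, 2, 3, 1], [4, 3, 2, 1], [3, 1, 1, 0]]
C⁴ = [[11, 6, 6, 2], [6, 7, 6, 4], [6, 6, 7, 4], [2, 4, 4, 3]]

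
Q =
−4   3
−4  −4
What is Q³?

Q² = [[4, −24], [32, 4]]
Q³ = [[80, 108], [−144, 80]]

[[80, 108], [−144, 80]]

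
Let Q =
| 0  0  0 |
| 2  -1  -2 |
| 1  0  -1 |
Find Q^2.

[[0, 0, 0], [-4, 1, 4], [-1, 0, 1]]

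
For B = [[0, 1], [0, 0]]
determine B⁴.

B is strictly triangular, hence nilpotent: B² = 0, so B⁴ = 0.

[[0, 0], [0, 0]]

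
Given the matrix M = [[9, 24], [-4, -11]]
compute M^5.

[[489, 1464], [-244, -731]]

tr M = -2 and det M = -3, so the characteristic polynomial is λ² − (-2)λ + (-3) with roots -3 and 1.
Eigenvectors give P = [[-2, 3], [1, -1]] with P⁻¹ = [[1, 3], [1, 2]], and M = P·diag(-3, 1)·P⁻¹.
Then M^5 = P·diag(-243, 1)·P⁻¹ = [[486, 3], [-243, -1]] · [[1, 3], [1, 2]] = [[489, 1464], [-244, -731]].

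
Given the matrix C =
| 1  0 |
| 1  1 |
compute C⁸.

C = I + N where N = [[0, 0], [1, 0]] is strictly lower-triangular, so N² = 0.
(I + N)⁸ = I + 8·N = [[1, 0], [8, 1]].

[[1, 0], [8, 1]]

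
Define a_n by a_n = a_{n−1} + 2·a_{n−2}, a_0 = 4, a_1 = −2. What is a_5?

With companion matrix B = [[1, 2], [1, 0]], [a_n, a_{n−1}]ᵀ = B·[a_{n−1}, a_{n−2}]ᵀ, so [a_5, a_4]ᵀ = B^4·[a_1, a_0]ᵀ.
B^4 = [[11, 10], [5, 6]], giving [a_5, a_4]ᵀ = [[18], [14]].

18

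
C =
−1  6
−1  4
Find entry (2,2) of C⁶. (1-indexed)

190

tr C = 3 and det C = 2, so the characteristic polynomial is λ² − (3)λ + (2) with roots 1 and 2.
Eigenvectors give P = [[3, 2], [1, 1]] with P⁻¹ = [[1, −2], [−1, 3]], and C = P·diag(1, 2)·P⁻¹.
Then C⁶ = P·diag(1, 64)·P⁻¹ = [[3, 128], [1, 64]] · [[1, −2], [−1, 3]] = [[−125, 378], [−63, 190]].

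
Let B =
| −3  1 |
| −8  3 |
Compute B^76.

[[1, 0], [0, 1]]

B² = I (check: tr B = 0 and det B = −1), so B^76 = I since 76 is even.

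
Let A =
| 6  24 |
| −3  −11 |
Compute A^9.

[[152856, 460104], [−57513, −173051]]

tr A = −5 and det A = 6, so the characteristic polynomial is λ² − (−5)λ + (6) with roots −2 and −3.
Eigenvectors give P = [[−3, −8], [1, 3]] with P⁻¹ = [[−3, −8], [1, 3]], and A = P·diag(−2, −3)·P⁻¹.
Then A^9 = P·diag(−512, −19683)·P⁻¹ = [[1536, 157464], [−512, −59049]] · [[−3, −8], [1, 3]] = [[152856, 460104], [−57513, −173051]].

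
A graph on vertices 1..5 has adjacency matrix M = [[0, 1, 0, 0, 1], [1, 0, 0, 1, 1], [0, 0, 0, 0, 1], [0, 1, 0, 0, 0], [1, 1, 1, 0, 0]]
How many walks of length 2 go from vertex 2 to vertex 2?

The number of length-2 walks from vertex 2 to vertex 2 is entry (2,2) of M², where M is the adjacency matrix.
M² = [[2, 1, 1, 1, 1], [1, 3, 1, 0, 1], [1, 1, 1, 0, 0], [1, 0, 0, 1, 1], [1, 1, 0, 1, 3]]

3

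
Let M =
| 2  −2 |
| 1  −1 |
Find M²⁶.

M² = M (a projection; rank 1, trace 1), so M²⁶ = M.

[[2, −2], [1, −1]]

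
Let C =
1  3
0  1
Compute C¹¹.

C = I + N where N = [[0, 3], [0, 0]] is strictly upper-triangular, so N² = 0.
(I + N)¹¹ = I + 11·N = [[1, 33], [0, 1]].

[[1, 33], [0, 1]]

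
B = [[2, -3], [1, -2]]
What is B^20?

[[1, 0], [0, 1]]

B² = I (check: tr B = 0 and det B = -1), so B^20 = I since 20 is even.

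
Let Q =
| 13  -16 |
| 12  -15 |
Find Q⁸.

tr Q = -2 and det Q = -3, so the characteristic polynomial is λ² − (-2)λ + (-3) with roots -3 and 1.
Eigenvectors give P = [[1, 4], [1, 3]] with P⁻¹ = [[-3, 4], [1, -1]], and Q = P·diag(-3, 1)·P⁻¹.
Then Q⁸ = P·diag(6561, 1)·P⁻¹ = [[6561, 4], [6561, 3]] · [[-3, 4], [1, -1]] = [[-19679, 26240], [-19680, 26241]].

[[-19679, 26240], [-19680, 26241]]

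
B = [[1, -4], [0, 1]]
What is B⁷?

B = I + N where N = [[0, -4], [0, 0]] is strictly upper-triangular, so N² = 0.
(I + N)⁷ = I + 7·N = [[1, -28], [0, 1]].

[[1, -28], [0, 1]]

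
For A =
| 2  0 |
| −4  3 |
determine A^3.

A^2 = [[4, 0], [−20, 9]]
A^3 = [[8, 0], [−76, 27]]

[[8, 0], [−76, 27]]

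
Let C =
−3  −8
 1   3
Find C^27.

C² = I (check: tr C = 0 and det C = −1), so C^27 = C since 27 is odd.

[[−3, −8], [1, 3]]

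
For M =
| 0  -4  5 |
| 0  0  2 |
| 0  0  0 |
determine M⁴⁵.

[[0, 0, 0], [0, 0, 0], [0, 0, 0]]

M is strictly triangular, hence nilpotent: M³ = 0, so M⁴⁵ = 0.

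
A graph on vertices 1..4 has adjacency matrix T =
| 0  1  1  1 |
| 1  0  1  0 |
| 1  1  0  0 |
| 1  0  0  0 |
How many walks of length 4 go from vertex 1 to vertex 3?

6

The number of length-4 walks from vertex 1 to vertex 3 is entry (1,3) of T^4, where T is the adjacency matrix.
T^2 = [[3, 1, 1, 0], [1, 2, 1, 1], [1, 1, 2, 1], [0, 1, 1, 1]]
T^3 = [[2, 4, 4, 3], [4, 2, 3, 1], [4, 3, 2, 1], [3, 1, 1, 0]]
T^4 = [[11, 6, 6, 2], [6, 7, 6, 4], [6, 6, 7, 4], [2, 4, 4, 3]]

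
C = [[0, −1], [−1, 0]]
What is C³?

[[0, −1], [−1, 0]]

C² = I (check: tr C = 0 and det C = −1), so C³ = C since 3 is odd.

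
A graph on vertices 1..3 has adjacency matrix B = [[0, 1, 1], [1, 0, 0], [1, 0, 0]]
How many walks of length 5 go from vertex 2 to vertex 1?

The number of length-5 walks from vertex 2 to vertex 1 is entry (2,1) of B⁵, where B is the adjacency matrix.
B² = [[2, 0, 0], [0, 1, 1], [0, 1, 1]]
B³ = [[0, 2, 2], [2, 0, 0], [2, 0, 0]]
B⁴ = [[4, 0, 0], [0, 2, 2], [0, 2, 2]]
B⁵ = [[0, 4, 4], [4, 0, 0], [4, 0, 0]]

4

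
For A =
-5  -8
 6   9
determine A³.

tr A = 4 and det A = 3, so the characteristic polynomial is λ² − (4)λ + (3) with roots 1 and 3.
Eigenvectors give P = [[4, -1], [-3, 1]] with P⁻¹ = [[1, 1], [3, 4]], and A = P·diag(1, 3)·P⁻¹.
Then A³ = P·diag(1, 27)·P⁻¹ = [[4, -27], [-3, 27]] · [[1, 1], [3, 4]] = [[-77, -104], [78, 105]].

[[-77, -104], [78, 105]]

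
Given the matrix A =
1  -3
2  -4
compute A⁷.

tr A = -3 and det A = 2, so the characteristic polynomial is λ² − (-3)λ + (2) with roots -1 and -2.
Eigenvectors give P = [[3, 1], [2, 1]] with P⁻¹ = [[1, -1], [-2, 3]], and A = P·diag(-1, -2)·P⁻¹.
Then A⁷ = P·diag(-1, -128)·P⁻¹ = [[-3, -128], [-2, -128]] · [[1, -1], [-2, 3]] = [[253, -381], [254, -382]].

[[253, -381], [254, -382]]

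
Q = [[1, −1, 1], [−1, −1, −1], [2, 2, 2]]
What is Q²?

[[4, 2, 4], [−2, 0, −2], [4, 0, 4]]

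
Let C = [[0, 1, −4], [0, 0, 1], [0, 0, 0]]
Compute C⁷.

[[0, 0, 0], [0, 0, 0], [0, 0, 0]]

C is strictly triangular, hence nilpotent: C³ = 0, so C⁷ = 0.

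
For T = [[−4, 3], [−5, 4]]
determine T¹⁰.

T² = I (check: tr T = 0 and det T = −1), so T¹⁰ = I since 10 is even.

[[1, 0], [0, 1]]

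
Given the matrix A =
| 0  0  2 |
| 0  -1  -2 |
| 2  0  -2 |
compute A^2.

[[4, 0, -4], [-4, 1, 6], [-4, 0, 8]]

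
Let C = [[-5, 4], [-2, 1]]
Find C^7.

[[-4373, 4372], [-2186, 2185]]

tr C = -4 and det C = 3, so the characteristic polynomial is λ² − (-4)λ + (3) with roots -3 and -1.
Eigenvectors give P = [[2, -1], [1, -1]] with P⁻¹ = [[1, -1], [1, -2]], and C = P·diag(-3, -1)·P⁻¹.
Then C^7 = P·diag(-2187, -1)·P⁻¹ = [[-4374, 1], [-2187, 1]] · [[1, -1], [1, -2]] = [[-4373, 4372], [-2186, 2185]].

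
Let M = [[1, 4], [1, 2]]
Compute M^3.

M^2 = [[5, 12], [3, 8]]
M^3 = [[17, 44], [11, 28]]

[[17, 44], [11, 28]]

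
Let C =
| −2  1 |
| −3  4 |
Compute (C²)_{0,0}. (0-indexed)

1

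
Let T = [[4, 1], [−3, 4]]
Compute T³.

[[28, 45], [−135, 28]]

T² = [[13, 8], [−24, 13]]
T³ = [[28, 45], [−135, 28]]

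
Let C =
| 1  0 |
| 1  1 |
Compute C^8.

[[1, 0], [8, 1]]

C = I + N where N = [[0, 0], [1, 0]] is strictly lower-triangular, so N^2 = 0.
(I + N)^8 = I + 8·N = [[1, 0], [8, 1]].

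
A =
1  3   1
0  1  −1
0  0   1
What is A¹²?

A = I + N where N = [[0, 3, 1], [0, 0, −1], [0, 0, 0]] is strictly upper-triangular, so N³ = 0.
(I + N)¹² = I + 12·N + 66·N² = [[1, 36, −186], [0, 1, −12], [0, 0, 1]].

[[1, 36, −186], [0, 1, −12], [0, 0, 1]]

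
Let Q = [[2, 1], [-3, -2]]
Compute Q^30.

Q² = I (check: tr Q = 0 and det Q = -1), so Q^30 = I since 30 is even.

[[1, 0], [0, 1]]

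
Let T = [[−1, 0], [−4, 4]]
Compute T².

[[1, 0], [−12, 16]]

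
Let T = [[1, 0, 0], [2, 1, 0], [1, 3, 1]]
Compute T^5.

T = I + N where N = [[0, 0, 0], [2, 0, 0], [1, 3, 0]] is strictly lower-triangular, so N^3 = 0.
(I + N)^5 = I + 5·N + 10·N^2 = [[1, 0, 0], [10, 1, 0], [65, 15, 1]].

[[1, 0, 0], [10, 1, 0], [65, 15, 1]]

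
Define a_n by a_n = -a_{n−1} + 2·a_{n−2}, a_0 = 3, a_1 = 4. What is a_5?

14

With companion matrix M = [[-1, 2], [1, 0]], [a_n, a_{n−1}]ᵀ = M·[a_{n−1}, a_{n−2}]ᵀ, so [a_5, a_4]ᵀ = M⁴·[a_1, a_0]ᵀ.
M⁴ = [[11, -10], [-5, 6]], giving [a_5, a_4]ᵀ = [[14], [-2]].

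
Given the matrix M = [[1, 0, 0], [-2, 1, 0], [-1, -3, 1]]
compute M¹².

[[1, 0, 0], [-24, 1, 0], [384, -36, 1]]

M = I + N where N = [[0, 0, 0], [-2, 0, 0], [-1, -3, 0]] is strictly lower-triangular, so N³ = 0.
(I + N)¹² = I + 12·N + 66·N² = [[1, 0, 0], [-24, 1, 0], [384, -36, 1]].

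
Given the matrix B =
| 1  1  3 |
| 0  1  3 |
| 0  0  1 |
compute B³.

[[1, 3, 18], [0, 1, 9], [0, 0, 1]]

B = I + N where N = [[0, 1, 3], [0, 0, 3], [0, 0, 0]] is strictly upper-triangular, so N³ = 0.
(I + N)³ = I + 3·N + 3·N² = [[1, 3, 18], [0, 1, 9], [0, 0, 1]].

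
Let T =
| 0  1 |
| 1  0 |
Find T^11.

[[0, 1], [1, 0]]

T² = I (check: tr T = 0 and det T = -1), so T^11 = T since 11 is odd.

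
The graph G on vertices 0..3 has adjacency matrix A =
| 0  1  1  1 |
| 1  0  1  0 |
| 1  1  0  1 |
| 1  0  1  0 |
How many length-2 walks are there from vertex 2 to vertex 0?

The number of length-2 walks from vertex 2 to vertex 0 is entry (2,0) of A^2, where A is the adjacency matrix.
A^2 = [[3, 1, 2, 1], [1, 2, 1, 2], [2, 1, 3, 1], [1, 2, 1, 2]]

2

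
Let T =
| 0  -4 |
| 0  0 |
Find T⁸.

T is strictly triangular, hence nilpotent: T² = 0, so T⁸ = 0.

[[0, 0], [0, 0]]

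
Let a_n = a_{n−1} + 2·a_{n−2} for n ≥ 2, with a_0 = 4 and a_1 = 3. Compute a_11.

With companion matrix M = [[1, 2], [1, 0]], [a_n, a_{n−1}]ᵀ = M·[a_{n−1}, a_{n−2}]ᵀ, so [a_11, a_10]ᵀ = M¹⁰·[a_1, a_0]ᵀ.
M¹⁰ = [[683, 682], [341, 342]], giving [a_11, a_10]ᵀ = [[4777], [2391]].

4777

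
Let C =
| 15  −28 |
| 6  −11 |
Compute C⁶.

tr C = 4 and det C = 3, so the characteristic polynomial is λ² − (4)λ + (3) with roots 1 and 3.
Eigenvectors give P = [[−2, 7], [−1, 3]] with P⁻¹ = [[3, −7], [1, −2]], and C = P·diag(1, 3)·P⁻¹.
Then C⁶ = P·diag(1, 729)·P⁻¹ = [[−2, 5103], [−1, 2187]] · [[3, −7], [1, −2]] = [[5097, −10192], [2184, −4367]].

[[5097, −10192], [2184, −4367]]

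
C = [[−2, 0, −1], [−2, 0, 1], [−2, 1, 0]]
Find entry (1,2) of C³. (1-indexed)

C² = [[6, −1, 2], [2, 1, 2], [2, 0, 3]]
C³ = [[−14, 2, −7], [−10, 2, −1], [−10, 3, −2]]

2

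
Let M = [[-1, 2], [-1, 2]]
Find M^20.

M² = M (a projection; rank 1, trace 1), so M^20 = M.

[[-1, 2], [-1, 2]]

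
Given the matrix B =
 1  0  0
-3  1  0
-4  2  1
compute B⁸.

[[1, 0, 0], [-24, 1, 0], [-200, 16, 1]]

B = I + N where N = [[0, 0, 0], [-3, 0, 0], [-4, 2, 0]] is strictly lower-triangular, so N³ = 0.
(I + N)⁸ = I + 8·N + 28·N² = [[1, 0, 0], [-24, 1, 0], [-200, 16, 1]].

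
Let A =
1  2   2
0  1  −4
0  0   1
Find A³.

A = I + N where N = [[0, 2, 2], [0, 0, −4], [0, 0, 0]] is strictly upper-triangular, so N³ = 0.
(I + N)³ = I + 3·N + 3·N² = [[1, 6, −18], [0, 1, −12], [0, 0, 1]].

[[1, 6, −18], [0, 1, −12], [0, 0, 1]]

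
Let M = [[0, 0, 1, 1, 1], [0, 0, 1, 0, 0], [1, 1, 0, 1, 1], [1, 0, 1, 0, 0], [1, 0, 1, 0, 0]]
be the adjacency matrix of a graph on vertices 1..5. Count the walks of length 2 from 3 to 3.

4

The number of length-2 walks from vertex 3 to vertex 3 is entry (3,3) of M², where M is the adjacency matrix.
M² = [[3, 1, 2, 1, 1], [1, 1, 0, 1, 1], [2, 0, 4, 1, 1], [1, 1, 1, 2, 2], [1, 1, 1, 2, 2]]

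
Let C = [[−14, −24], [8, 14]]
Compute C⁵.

[[−224, −384], [128, 224]]

tr C = 0 and det C = −4, so the characteristic polynomial is λ² − (0)λ + (−4) with roots 2 and −2.
Eigenvectors give P = [[−3, −2], [2, 1]] with P⁻¹ = [[1, 2], [−2, −3]], and C = P·diag(2, −2)·P⁻¹.
Then C⁵ = P·diag(32, −32)·P⁻¹ = [[−96, 64], [64, −32]] · [[1, 2], [−2, −3]] = [[−224, −384], [128, 224]].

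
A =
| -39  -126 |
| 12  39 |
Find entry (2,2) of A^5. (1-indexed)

3159

tr A = 0 and det A = -9, so the characteristic polynomial is λ² − (0)λ + (-9) with roots 3 and -3.
Eigenvectors give P = [[3, -7], [-1, 2]] with P⁻¹ = [[-2, -7], [-1, -3]], and A = P·diag(3, -3)·P⁻¹.
Then A^5 = P·diag(243, -243)·P⁻¹ = [[729, 1701], [-243, -486]] · [[-2, -7], [-1, -3]] = [[-3159, -10206], [972, 3159]].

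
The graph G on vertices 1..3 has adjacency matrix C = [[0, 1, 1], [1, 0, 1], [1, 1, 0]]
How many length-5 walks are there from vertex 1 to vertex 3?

11

The number of length-5 walks from vertex 1 to vertex 3 is entry (1,3) of C⁵, where C is the adjacency matrix.
C² = [[2, 1, 1], [1, 2, 1], [1, 1, 2]]
C³ = [[2, 3, 3], [3, 2, 3], [3, 3, 2]]
C⁴ = [[6, 5, 5], [5, 6, 5], [5, 5, 6]]
C⁵ = [[10, 11, 11], [11, 10, 11], [11, 11, 10]]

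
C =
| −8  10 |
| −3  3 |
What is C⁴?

tr C = −5 and det C = 6, so the characteristic polynomial is λ² − (−5)λ + (6) with roots −3 and −2.
Eigenvectors give P = [[2, −5], [1, −3]] with P⁻¹ = [[3, −5], [1, −2]], and C = P·diag(−3, −2)·P⁻¹.
Then C⁴ = P·diag(81, 16)·P⁻¹ = [[162, −80], [81, −48]] · [[3, −5], [1, −2]] = [[406, −650], [195, −309]].

[[406, −650], [195, −309]]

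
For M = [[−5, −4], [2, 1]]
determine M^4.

[[161, 160], [−80, −79]]

tr M = −4 and det M = 3, so the characteristic polynomial is λ² − (−4)λ + (3) with roots −3 and −1.
Eigenvectors give P = [[2, −1], [−1, 1]] with P⁻¹ = [[1, 1], [1, 2]], and M = P·diag(−3, −1)·P⁻¹.
Then M^4 = P·diag(81, 1)·P⁻¹ = [[162, −1], [−81, 1]] · [[1, 1], [1, 2]] = [[161, 160], [−80, −79]].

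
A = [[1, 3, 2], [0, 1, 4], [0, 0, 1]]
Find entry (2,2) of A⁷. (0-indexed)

A = I + N where N = [[0, 3, 2], [0, 0, 4], [0, 0, 0]] is strictly upper-triangular, so N³ = 0.
(I + N)⁷ = I + 7·N + 21·N² = [[1, 21, 266], [0, 1, 28], [0, 0, 1]].

1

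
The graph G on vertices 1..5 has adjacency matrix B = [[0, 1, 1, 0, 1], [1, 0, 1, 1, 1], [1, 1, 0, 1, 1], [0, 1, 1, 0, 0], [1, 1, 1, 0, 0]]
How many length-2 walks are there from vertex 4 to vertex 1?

The number of length-2 walks from vertex 4 to vertex 1 is entry (4,1) of B², where B is the adjacency matrix.
B² = [[3, 2, 2, 2, 2], [2, 4, 3, 1, 2], [2, 3, 4, 1, 2], [2, 1, 1, 2, 2], [2, 2, 2, 2, 3]]

2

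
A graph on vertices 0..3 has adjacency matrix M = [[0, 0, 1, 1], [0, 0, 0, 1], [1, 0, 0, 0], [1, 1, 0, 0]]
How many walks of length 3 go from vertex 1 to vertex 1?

The number of length-3 walks from vertex 1 to vertex 1 is entry (1,1) of M³, where M is the adjacency matrix.
M² = [[2, 1, 0, 0], [1, 1, 0, 0], [0, 0, 1, 1], [0, 0, 1, 2]]
M³ = [[0, 0, 2, 3], [0, 0, 1, 2], [2, 1, 0, 0], [3, 2, 0, 0]]

0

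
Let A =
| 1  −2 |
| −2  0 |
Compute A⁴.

[[29, −18], [−18, 20]]

A² = [[5, −2], [−2, 4]]
A³ = [[9, −10], [−10, 4]]
A⁴ = [[29, −18], [−18, 20]]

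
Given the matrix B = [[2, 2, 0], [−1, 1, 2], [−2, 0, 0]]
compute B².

[[2, 6, 4], [−7, −1, 2], [−4, −4, 0]]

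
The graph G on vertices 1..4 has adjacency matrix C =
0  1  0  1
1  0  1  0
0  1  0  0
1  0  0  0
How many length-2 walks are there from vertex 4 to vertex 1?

The number of length-2 walks from vertex 4 to vertex 1 is entry (4,1) of C², where C is the adjacency matrix.
C² = [[2, 0, 1, 0], [0, 2, 0, 1], [1, 0, 1, 0], [0, 1, 0, 1]]

0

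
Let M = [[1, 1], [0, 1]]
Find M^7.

M = I + N where N = [[0, 1], [0, 0]] is strictly upper-triangular, so N^2 = 0.
(I + N)^7 = I + 7·N = [[1, 7], [0, 1]].

[[1, 7], [0, 1]]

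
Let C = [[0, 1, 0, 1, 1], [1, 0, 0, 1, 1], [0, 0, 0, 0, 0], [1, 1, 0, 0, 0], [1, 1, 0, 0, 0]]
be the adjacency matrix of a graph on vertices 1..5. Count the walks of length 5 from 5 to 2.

29

The number of length-5 walks from vertex 5 to vertex 2 is entry (5,2) of C^5, where C is the adjacency matrix.
C^2 = [[3, 2, 0, 1, 1], [2, 3, 0, 1, 1], [0, 0, 0, 0, 0], [1, 1, 0, 2, 2], [1, 1, 0, 2, 2]]
C^3 = [[4, 5, 0, 5, 5], [5, 4, 0, 5, 5], [0, 0, 0, 0, 0], [5, 5, 0, 2, 2], [5, 5, 0, 2, 2]]
C^4 = [[15, 14, 0, 9, 9], [14, 15, 0, 9, 9], [0, 0, 0, 0, 0], [9, 9, 0, 10, 10], [9, 9, 0, 10, 10]]
C^5 = [[32, 33, 0, 29, 29], [33, 32, 0, 29, 29], [0, 0, 0, 0, 0], [29, 29, 0, 18, 18], [29, 29, 0, 18, 18]]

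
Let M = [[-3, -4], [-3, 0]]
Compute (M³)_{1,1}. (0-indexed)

M² = [[21, 12], [9, 12]]
M³ = [[-99, -84], [-63, -36]]

-36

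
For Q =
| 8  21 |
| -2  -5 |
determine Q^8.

[[1786, 5355], [-510, -1529]]

tr Q = 3 and det Q = 2, so the characteristic polynomial is λ² − (3)λ + (2) with roots 2 and 1.
Eigenvectors give P = [[7, -3], [-2, 1]] with P⁻¹ = [[1, 3], [2, 7]], and Q = P·diag(2, 1)·P⁻¹.
Then Q^8 = P·diag(256, 1)·P⁻¹ = [[1792, -3], [-512, 1]] · [[1, 3], [2, 7]] = [[1786, 5355], [-510, -1529]].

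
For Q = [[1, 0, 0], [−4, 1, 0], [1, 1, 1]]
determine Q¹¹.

[[1, 0, 0], [−44, 1, 0], [−209, 11, 1]]

Q = I + N where N = [[0, 0, 0], [−4, 0, 0], [1, 1, 0]] is strictly lower-triangular, so N³ = 0.
(I + N)¹¹ = I + 11·N + 55·N² = [[1, 0, 0], [−44, 1, 0], [−209, 11, 1]].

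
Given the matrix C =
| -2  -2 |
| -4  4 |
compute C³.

C² = [[12, -4], [-8, 24]]
C³ = [[-8, -40], [-80, 112]]

[[-8, -40], [-80, 112]]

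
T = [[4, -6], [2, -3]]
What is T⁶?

[[4, -6], [2, -3]]

T² = T (a projection; rank 1, trace 1), so T⁶ = T.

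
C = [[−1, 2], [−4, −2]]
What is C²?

[[−7, −6], [12, −4]]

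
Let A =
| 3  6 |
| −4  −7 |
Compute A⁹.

[[39363, 59046], [−39364, −59047]]

tr A = −4 and det A = 3, so the characteristic polynomial is λ² − (−4)λ + (3) with roots −3 and −1.
Eigenvectors give P = [[−1, 3], [1, −2]] with P⁻¹ = [[2, 3], [1, 1]], and A = P·diag(−3, −1)·P⁻¹.
Then A⁹ = P·diag(−19683, −1)·P⁻¹ = [[19683, −3], [−19683, 2]] · [[2, 3], [1, 1]] = [[39363, 59046], [−39364, −59047]].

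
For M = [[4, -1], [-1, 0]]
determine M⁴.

[[305, -72], [-72, 17]]

M² = [[17, -4], [-4, 1]]
M³ = [[72, -17], [-17, 4]]
M⁴ = [[305, -72], [-72, 17]]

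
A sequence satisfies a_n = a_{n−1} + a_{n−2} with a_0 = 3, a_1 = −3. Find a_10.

−63

With companion matrix M = [[1, 1], [1, 0]], [a_n, a_{n−1}]ᵀ = M·[a_{n−1}, a_{n−2}]ᵀ, so [a_10, a_9]ᵀ = M^9·[a_1, a_0]ᵀ.
M^9 = [[55, 34], [34, 21]], giving [a_10, a_9]ᵀ = [[−63], [−39]].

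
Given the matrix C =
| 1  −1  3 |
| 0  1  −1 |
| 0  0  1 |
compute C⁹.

C = I + N where N = [[0, −1, 3], [0, 0, −1], [0, 0, 0]] is strictly upper-triangular, so N³ = 0.
(I + N)⁹ = I + 9·N + 36·N² = [[1, −9, 63], [0, 1, −9], [0, 0, 1]].

[[1, −9, 63], [0, 1, −9], [0, 0, 1]]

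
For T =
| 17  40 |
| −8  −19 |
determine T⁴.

[[−319, −800], [160, 401]]

tr T = −2 and det T = −3, so the characteristic polynomial is λ² − (−2)λ + (−3) with roots 1 and −3.
Eigenvectors give P = [[5, −2], [−2, 1]] with P⁻¹ = [[1, 2], [2, 5]], and T = P·diag(1, −3)·P⁻¹.
Then T⁴ = P·diag(1, 81)·P⁻¹ = [[5, −162], [−2, 81]] · [[1, 2], [2, 5]] = [[−319, −800], [160, 401]].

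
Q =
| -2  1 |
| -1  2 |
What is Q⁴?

Q² = [[3, 0], [0, 3]]
Q³ = [[-6, 3], [-3, 6]]
Q⁴ = [[9, 0], [0, 9]]

[[9, 0], [0, 9]]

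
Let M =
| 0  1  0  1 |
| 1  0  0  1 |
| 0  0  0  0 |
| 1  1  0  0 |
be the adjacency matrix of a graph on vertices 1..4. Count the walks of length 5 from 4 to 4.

The number of length-5 walks from vertex 4 to vertex 4 is entry (4,4) of M^5, where M is the adjacency matrix.
M^2 = [[2, 1, 0, 1], [1, 2, 0, 1], [0, 0, 0, 0], [1, 1, 0, 2]]
M^3 = [[2, 3, 0, 3], [3, 2, 0, 3], [0, 0, 0, 0], [3, 3, 0, 2]]
M^4 = [[6, 5, 0, 5], [5, 6, 0, 5], [0, 0, 0, 0], [5, 5, 0, 6]]
M^5 = [[10, 11, 0, 11], [11, 10, 0, 11], [0, 0, 0, 0], [11, 11, 0, 10]]

10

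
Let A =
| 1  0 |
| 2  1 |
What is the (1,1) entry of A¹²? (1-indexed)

A = I + N where N = [[0, 0], [2, 0]] is strictly lower-triangular, so N² = 0.
(I + N)¹² = I + 12·N = [[1, 0], [24, 1]].

1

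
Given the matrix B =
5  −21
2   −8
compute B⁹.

[[3065, −10731], [1022, −3578]]

tr B = −3 and det B = 2, so the characteristic polynomial is λ² − (−3)λ + (2) with roots −1 and −2.
Eigenvectors give P = [[7, 3], [2, 1]] with P⁻¹ = [[1, −3], [−2, 7]], and B = P·diag(−1, −2)·P⁻¹.
Then B⁹ = P·diag(−1, −512)·P⁻¹ = [[−7, −1536], [−2, −512]] · [[1, −3], [−2, 7]] = [[3065, −10731], [1022, −3578]].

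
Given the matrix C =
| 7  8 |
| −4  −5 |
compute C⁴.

tr C = 2 and det C = −3, so the characteristic polynomial is λ² − (2)λ + (−3) with roots 3 and −1.
Eigenvectors give P = [[2, −1], [−1, 1]] with P⁻¹ = [[1, 1], [1, 2]], and C = P·diag(3, −1)·P⁻¹.
Then C⁴ = P·diag(81, 1)·P⁻¹ = [[162, −1], [−81, 1]] · [[1, 1], [1, 2]] = [[161, 160], [−80, −79]].

[[161, 160], [−80, −79]]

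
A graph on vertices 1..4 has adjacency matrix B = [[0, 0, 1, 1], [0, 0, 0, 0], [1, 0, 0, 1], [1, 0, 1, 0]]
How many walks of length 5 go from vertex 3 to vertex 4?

11

The number of length-5 walks from vertex 3 to vertex 4 is entry (3,4) of B^5, where B is the adjacency matrix.
B^2 = [[2, 0, 1, 1], [0, 0, 0, 0], [1, 0, 2, 1], [1, 0, 1, 2]]
B^3 = [[2, 0, 3, 3], [0, 0, 0, 0], [3, 0, 2, 3], [3, 0, 3, 2]]
B^4 = [[6, 0, 5, 5], [0, 0, 0, 0], [5, 0, 6, 5], [5, 0, 5, 6]]
B^5 = [[10, 0, 11, 11], [0, 0, 0, 0], [11, 0, 10, 11], [11, 0, 11, 10]]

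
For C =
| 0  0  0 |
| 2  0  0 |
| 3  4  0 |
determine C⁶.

C is strictly triangular, hence nilpotent: C³ = 0, so C⁶ = 0.

[[0, 0, 0], [0, 0, 0], [0, 0, 0]]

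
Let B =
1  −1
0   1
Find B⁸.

[[1, −8], [0, 1]]

B = I + N where N = [[0, −1], [0, 0]] is strictly upper-triangular, so N² = 0.
(I + N)⁸ = I + 8·N = [[1, −8], [0, 1]].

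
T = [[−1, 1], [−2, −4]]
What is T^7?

[[1931, 2059], [−4118, −4246]]

tr T = −5 and det T = 6, so the characteristic polynomial is λ² − (−5)λ + (6) with roots −2 and −3.
Eigenvectors give P = [[1, −1], [−1, 2]] with P⁻¹ = [[2, 1], [1, 1]], and T = P·diag(−2, −3)·P⁻¹.
Then T^7 = P·diag(−128, −2187)·P⁻¹ = [[−128, 2187], [128, −4374]] · [[2, 1], [1, 1]] = [[1931, 2059], [−4118, −4246]].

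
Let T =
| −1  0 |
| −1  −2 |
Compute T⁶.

[[1, 0], [63, 64]]

tr T = −3 and det T = 2, so the characteristic polynomial is λ² − (−3)λ + (2) with roots −1 and −2.
Eigenvectors give P = [[−1, 0], [1, 1]] with P⁻¹ = [[−1, 0], [1, 1]], and T = P·diag(−1, −2)·P⁻¹.
Then T⁶ = P·diag(1, 64)·P⁻¹ = [[−1, 0], [1, 64]] · [[−1, 0], [1, 1]] = [[1, 0], [63, 64]].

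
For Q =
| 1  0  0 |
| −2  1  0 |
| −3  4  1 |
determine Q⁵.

Q = I + N where N = [[0, 0, 0], [−2, 0, 0], [−3, 4, 0]] is strictly lower-triangular, so N³ = 0.
(I + N)⁵ = I + 5·N + 10·N² = [[1, 0, 0], [−10, 1, 0], [−95, 20, 1]].

[[1, 0, 0], [−10, 1, 0], [−95, 20, 1]]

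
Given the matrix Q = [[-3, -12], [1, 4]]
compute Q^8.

[[-3, -12], [1, 4]]

Q² = Q (a projection; rank 1, trace 1), so Q^8 = Q.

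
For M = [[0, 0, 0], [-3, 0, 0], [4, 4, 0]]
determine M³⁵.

[[0, 0, 0], [0, 0, 0], [0, 0, 0]]

M is strictly triangular, hence nilpotent: M³ = 0, so M³⁵ = 0.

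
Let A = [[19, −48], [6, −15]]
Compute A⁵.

[[2179, −5808], [726, −1935]]

tr A = 4 and det A = 3, so the characteristic polynomial is λ² − (4)λ + (3) with roots 1 and 3.
Eigenvectors give P = [[8, −3], [3, −1]] with P⁻¹ = [[−1, 3], [−3, 8]], and A = P·diag(1, 3)·P⁻¹.
Then A⁵ = P·diag(1, 243)·P⁻¹ = [[8, −729], [3, −243]] · [[−1, 3], [−3, 8]] = [[2179, −5808], [726, −1935]].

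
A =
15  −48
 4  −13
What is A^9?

tr A = 2 and det A = −3, so the characteristic polynomial is λ² − (2)λ + (−3) with roots −1 and 3.
Eigenvectors give P = [[3, 4], [1, 1]] with P⁻¹ = [[−1, 4], [1, −3]], and A = P·diag(−1, 3)·P⁻¹.
Then A^9 = P·diag(−1, 19683)·P⁻¹ = [[−3, 78732], [−1, 19683]] · [[−1, 4], [1, −3]] = [[78735, −236208], [19684, −59053]].

[[78735, −236208], [19684, −59053]]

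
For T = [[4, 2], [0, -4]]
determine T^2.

[[16, 0], [0, 16]]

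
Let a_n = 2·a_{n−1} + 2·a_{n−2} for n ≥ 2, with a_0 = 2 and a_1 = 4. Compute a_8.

With companion matrix T = [[2, 2], [1, 0]], [a_n, a_{n−1}]ᵀ = T·[a_{n−1}, a_{n−2}]ᵀ, so [a_8, a_7]ᵀ = T⁷·[a_1, a_0]ᵀ.
T⁷ = [[896, 656], [328, 240]], giving [a_8, a_7]ᵀ = [[4896], [1792]].

4896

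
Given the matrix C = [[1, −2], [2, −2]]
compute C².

[[−3, 2], [−2, 0]]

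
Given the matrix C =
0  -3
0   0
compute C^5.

[[0, 0], [0, 0]]

C is strictly triangular, hence nilpotent: C^2 = 0, so C^5 = 0.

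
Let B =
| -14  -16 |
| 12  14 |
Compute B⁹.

[[-3584, -4096], [3072, 3584]]

tr B = 0 and det B = -4, so the characteristic polynomial is λ² − (0)λ + (-4) with roots 2 and -2.
Eigenvectors give P = [[-1, 4], [1, -3]] with P⁻¹ = [[3, 4], [1, 1]], and B = P·diag(2, -2)·P⁻¹.
Then B⁹ = P·diag(512, -512)·P⁻¹ = [[-512, -2048], [512, 1536]] · [[3, 4], [1, 1]] = [[-3584, -4096], [3072, 3584]].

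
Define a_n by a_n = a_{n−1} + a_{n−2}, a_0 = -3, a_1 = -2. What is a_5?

With companion matrix B = [[1, 1], [1, 0]], [a_n, a_{n−1}]ᵀ = B·[a_{n−1}, a_{n−2}]ᵀ, so [a_5, a_4]ᵀ = B^4·[a_1, a_0]ᵀ.
B^4 = [[5, 3], [3, 2]], giving [a_5, a_4]ᵀ = [[-19], [-12]].

-19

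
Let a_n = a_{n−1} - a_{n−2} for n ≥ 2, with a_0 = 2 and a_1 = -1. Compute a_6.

With companion matrix B = [[1, -1], [1, 0]], [a_n, a_{n−1}]ᵀ = B·[a_{n−1}, a_{n−2}]ᵀ, so [a_6, a_5]ᵀ = B⁵·[a_1, a_0]ᵀ.
B⁵ = [[0, 1], [-1, 1]], giving [a_6, a_5]ᵀ = [[2], [3]].

2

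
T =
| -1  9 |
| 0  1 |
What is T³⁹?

[[-1, 9], [0, 1]]

T² = I (check: tr T = 0 and det T = -1), so T³⁹ = T since 39 is odd.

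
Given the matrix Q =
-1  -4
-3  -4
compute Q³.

Q² = [[13, 20], [15, 28]]
Q³ = [[-73, -132], [-99, -172]]

[[-73, -132], [-99, -172]]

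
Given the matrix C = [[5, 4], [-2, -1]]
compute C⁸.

[[13121, 13120], [-6560, -6559]]

tr C = 4 and det C = 3, so the characteristic polynomial is λ² − (4)λ + (3) with roots 3 and 1.
Eigenvectors give P = [[-2, -1], [1, 1]] with P⁻¹ = [[-1, -1], [1, 2]], and C = P·diag(3, 1)·P⁻¹.
Then C⁸ = P·diag(6561, 1)·P⁻¹ = [[-13122, -1], [6561, 1]] · [[-1, -1], [1, 2]] = [[13121, 13120], [-6560, -6559]].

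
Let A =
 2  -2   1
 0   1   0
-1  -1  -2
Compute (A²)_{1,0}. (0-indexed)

0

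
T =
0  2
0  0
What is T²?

[[0, 0], [0, 0]]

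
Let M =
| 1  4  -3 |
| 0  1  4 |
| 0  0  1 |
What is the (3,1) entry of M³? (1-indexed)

M = I + N where N = [[0, 4, -3], [0, 0, 4], [0, 0, 0]] is strictly upper-triangular, so N³ = 0.
(I + N)³ = I + 3·N + 3·N² = [[1, 12, 39], [0, 1, 12], [0, 0, 1]].

0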